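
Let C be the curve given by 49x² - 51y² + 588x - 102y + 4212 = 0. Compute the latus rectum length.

102/7

49(x² + 12x) -51(y² + 2y) = -4212
Complete the square in x and y: 49(x + 6)² -51(y + 1)² = -4212 + 1764 - 51 = -2499
Dividing both sides by -2499: (y + 1)²/49 - (x + 6)²/51 = 1
Hyperbola, center (-6, -1), transverse axis vertical; a² = 49, b² = 51.
Latus rectum length = 2b²/a = 2·51/7 = 102/7.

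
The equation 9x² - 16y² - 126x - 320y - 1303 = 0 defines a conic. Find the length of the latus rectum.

9/2

Group: 9(x² - 14x) -16(y² + 20y) = 1303
Complete the square in x and y: 9(x - 7)² -16(y + 10)² = 1303 + 441 - 1600 = 144
Divide through by 144 to get (x - 7)²/16 - (y + 10)²/9 = 1.
Hyperbola, center (7, -10), transverse axis horizontal; a² = 16, b² = 9.
Latus rectum length = 2b²/a = 2·9/4 = 9/2.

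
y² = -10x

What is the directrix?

x = 5/2

Vertex (0, 0); 4p = -10 so p = -5/2. Opens left.
Directrix is the vertical line x = h − p = 0 − (-5/2) = 5/2.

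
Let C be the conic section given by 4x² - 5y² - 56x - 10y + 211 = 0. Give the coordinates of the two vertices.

Collect terms: 4(x² - 14x) -5(y² + 2y) = -211
4(x - 7)² -5(y + 1)² = -211 + 196 - 5 = -20
Dividing both sides by -20: (y + 1)²/4 - (x - 7)²/5 = 1
Hyperbola, center (7, -1), transverse axis vertical; a² = 4, b² = 5.
a = 2. Vertices at (h, k ± a).

(7, -3) and (7, 1)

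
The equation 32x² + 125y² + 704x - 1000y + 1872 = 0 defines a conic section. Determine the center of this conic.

32(x² + 22x) + 125(y² - 8y) = -1872
Completing the square gives 32(x + 11)² + 125(y - 4)² = -1872 + 3872 + 2000 = 4000.
Divide through by 4000 to get (x + 11)²/125 + (y - 4)²/32 = 1.
Ellipse with center (-11, 4).

(-11, 4)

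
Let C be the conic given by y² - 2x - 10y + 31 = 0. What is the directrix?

Only y is squared. Complete the square in y: (y - 5)² = 2(x - 3).
Vertex (3, 5); 4p = 2 so p = 1/2. Opens right.
Directrix is the vertical line x = h − p = 3 − (1/2) = 5/2.

x = 5/2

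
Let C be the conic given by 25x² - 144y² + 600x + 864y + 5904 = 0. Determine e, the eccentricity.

Rearranging, 25(x² + 24x) -144(y² - 6y) = -5904.
Complete the square: 25(x + 12)² -144(y - 3)² = -5904 + 3600 - 1296 = -3600
Dividing both sides by -3600: (y - 3)²/25 - (x + 12)²/144 = 1
Hyperbola, center (-12, 3), transverse axis vertical; a² = 25, b² = 144.
c² = a² + b² = 169, so c = 13.
e = c/a = 13/5.

e = 13/5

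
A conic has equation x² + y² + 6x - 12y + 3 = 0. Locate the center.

(-3, 6)

(x² + 6x) + (y² - 12y) = -3
(x + 3)² + (y - 6)² = -3 + 9 + 36 = 42
So (x + 3)² + (y - 6)² = 42.
Circle centered at (-3, 6) with r² = 42.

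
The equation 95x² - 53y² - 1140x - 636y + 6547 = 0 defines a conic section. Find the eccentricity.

e = 2√3515/95

Rearranging, 95(x² - 12x) -53(y² + 12y) = -6547.
Completing the square gives 95(x - 6)² -53(y + 6)² = -6547 + 3420 - 1908 = -5035.
Divide through by -5035 to get (y + 6)²/95 - (x - 6)²/53 = 1.
Hyperbola, center (6, -6), transverse axis vertical; a² = 95, b² = 53.
c² = a² + b² = 148, so c = 2√37.
e = c/a = 2√37/√95 = 2√3515/95.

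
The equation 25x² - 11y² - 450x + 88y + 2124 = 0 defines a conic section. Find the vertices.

Group: 25(x² - 18x) -11(y² - 8y) = -2124
Completing the square gives 25(x - 9)² -11(y - 4)² = -2124 + 2025 - 176 = -275.
Divide through by -275 to get (y - 4)²/25 - (x - 9)²/11 = 1.
Hyperbola, center (9, 4), transverse axis vertical; a² = 25, b² = 11.
a = 5. Vertices at (h, k ± a).

(9, -1) and (9, 9)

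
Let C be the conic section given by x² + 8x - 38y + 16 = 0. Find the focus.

Only x is squared. Complete the square in x: (x + 4)² = 38y.
Vertex (-4, 0); 4p = 38 so p = 19/2. Opens up.
Focus is p units from the vertex along the axis: (h, k + p).

(-4, 19/2)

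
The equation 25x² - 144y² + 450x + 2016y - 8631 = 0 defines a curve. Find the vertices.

(-21, 7) and (3, 7)

Rearranging, 25(x² + 18x) -144(y² - 14y) = 8631.
25(x + 9)² -144(y - 7)² = 8631 + 2025 - 7056 = 3600
Dividing both sides by 3600: (x + 9)²/144 - (y - 7)²/25 = 1
Hyperbola, center (-9, 7), transverse axis horizontal; a² = 144, b² = 25.
a = 12. Vertices at (h ± a, k).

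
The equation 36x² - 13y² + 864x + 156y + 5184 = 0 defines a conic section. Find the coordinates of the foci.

(-12, -1) and (-12, 13)

36(x² + 24x) -13(y² - 12y) = -5184
Complete the square in x and y: 36(x + 12)² -13(y - 6)² = -5184 + 5184 - 468 = -468
Divide by -468: (y - 6)²/36 - (x + 12)²/13 = 1
Hyperbola, center (-12, 6), transverse axis vertical; a² = 36, b² = 13.
c² = a² + b² = 36 + 13 = 49, so c = 7.
Foci lie on the vertical axis through the center: (h, k ± c).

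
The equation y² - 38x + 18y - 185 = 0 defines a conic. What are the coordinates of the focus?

Only y is squared. Complete the square in y: (y + 9)² = 38(x + 7).
Vertex (-7, -9); 4p = 38 so p = 19/2. Opens right.
Focus is p units from the vertex along the axis: (h + p, k).

(5/2, -9)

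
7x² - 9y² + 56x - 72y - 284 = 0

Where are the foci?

(-12, -4) and (4, -4)

Rearranging, 7(x² + 8x) -9(y² + 8y) = 284.
7(x + 4)² -9(y + 4)² = 284 + 112 - 144 = 252
Divide through by 252 to get (x + 4)²/36 - (y + 4)²/28 = 1.
Hyperbola, center (-4, -4), transverse axis horizontal; a² = 36, b² = 28.
c² = a² + b² = 36 + 28 = 64, so c = 8.
Foci lie on the horizontal axis through the center: (h ± c, k).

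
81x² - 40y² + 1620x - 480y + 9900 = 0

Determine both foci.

81(x² + 20x) -40(y² + 12y) = -9900
Completing the square gives 81(x + 10)² -40(y + 6)² = -9900 + 8100 - 1440 = -3240.
Dividing both sides by -3240: (y + 6)²/81 - (x + 10)²/40 = 1
Hyperbola, center (-10, -6), transverse axis vertical; a² = 81, b² = 40.
c² = a² + b² = 81 + 40 = 121, so c = 11.
Foci lie on the vertical axis through the center: (h, k ± c).

(-10, -17) and (-10, 5)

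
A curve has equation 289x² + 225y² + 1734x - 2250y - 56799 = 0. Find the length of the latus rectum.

450/17

Group the x- and y-terms: 289(x² + 6x) + 225(y² - 10y) = 56799
289(x + 3)² + 225(y - 5)² = 56799 + 2601 + 5625 = 65025
Divide through by 65025 to get (x + 3)²/225 + (y - 5)²/289 = 1.
Ellipse, center (-3, 5), major axis vertical; a² = 289, b² = 225.
Latus rectum length = 2b²/a = 2·225/17 = 450/17.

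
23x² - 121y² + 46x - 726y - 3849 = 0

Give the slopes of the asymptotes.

√23/11 and -√23/11

23(x² + 2x) -121(y² + 6y) = 3849
23(x + 1)² -121(y + 3)² = 3849 + 23 - 1089 = 2783
Divide through by 2783 to get (x + 1)²/121 - (y + 3)²/23 = 1.
Hyperbola, center (-1, -3), transverse axis horizontal; a² = 121, b² = 23.
For a horizontal hyperbola the asymptotes have slope ±b/a.
Here that is ±√23/11.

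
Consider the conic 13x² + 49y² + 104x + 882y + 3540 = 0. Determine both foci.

(-10, -9) and (2, -9)

Group: 13(x² + 8x) + 49(y² + 18y) = -3540
Complete the square: 13(x + 4)² + 49(y + 9)² = -3540 + 208 + 3969 = 637
Dividing both sides by 637: (x + 4)²/49 + (y + 9)²/13 = 1
Ellipse, center (-4, -9), major axis horizontal; a² = 49, b² = 13.
c² = a² - b² = 49 - 13 = 36, so c = 6.
Foci lie on the horizontal axis through the center: (h ± c, k).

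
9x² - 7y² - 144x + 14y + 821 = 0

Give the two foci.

(8, -7) and (8, 9)

Group: 9(x² - 16x) -7(y² - 2y) = -821
Completing the square gives 9(x - 8)² -7(y - 1)² = -821 + 576 - 7 = -252.
Dividing both sides by -252: (y - 1)²/36 - (x - 8)²/28 = 1
Hyperbola, center (8, 1), transverse axis vertical; a² = 36, b² = 28.
c² = a² + b² = 36 + 28 = 64, so c = 8.
Foci lie on the vertical axis through the center: (h, k ± c).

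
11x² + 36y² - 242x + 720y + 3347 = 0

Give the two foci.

Collect terms: 11(x² - 22x) + 36(y² + 20y) = -3347
Complete the square: 11(x - 11)² + 36(y + 10)² = -3347 + 1331 + 3600 = 1584
Divide through by 1584 to get (x - 11)²/144 + (y + 10)²/44 = 1.
Ellipse, center (11, -10), major axis horizontal; a² = 144, b² = 44.
c² = a² - b² = 144 - 44 = 100, so c = 10.
Foci lie on the horizontal axis through the center: (h ± c, k).

(1, -10) and (21, -10)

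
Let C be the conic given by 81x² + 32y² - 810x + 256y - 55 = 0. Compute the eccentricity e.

81(x² - 10x) + 32(y² + 8y) = 55
81(x - 5)² + 32(y + 4)² = 55 + 2025 + 512 = 2592
Divide through by 2592 to get (x - 5)²/32 + (y + 4)²/81 = 1.
Ellipse, center (5, -4), major axis vertical; a² = 81, b² = 32.
c² = a² - b² = 49, so c = 7.
e = c/a = 7/9.

e = 7/9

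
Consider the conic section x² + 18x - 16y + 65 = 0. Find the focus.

Only x is squared. Complete the square in x: (x + 9)² = 16(y + 1).
Vertex (-9, -1); 4p = 16 so p = 4. Opens up.
Focus is p units from the vertex along the axis: (h, k + p).

(-9, 3)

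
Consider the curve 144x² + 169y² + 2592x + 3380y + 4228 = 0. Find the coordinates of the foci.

Group the x- and y-terms: 144(x² + 18x) + 169(y² + 20y) = -4228
Complete the square: 144(x + 9)² + 169(y + 10)² = -4228 + 11664 + 16900 = 24336
Dividing both sides by 24336: (x + 9)²/169 + (y + 10)²/144 = 1
Ellipse, center (-9, -10), major axis horizontal; a² = 169, b² = 144.
c² = a² - b² = 169 - 144 = 25, so c = 5.
Foci lie on the horizontal axis through the center: (h ± c, k).

(-14, -10) and (-4, -10)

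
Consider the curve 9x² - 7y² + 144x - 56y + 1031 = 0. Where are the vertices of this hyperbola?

(-8, -13) and (-8, 5)

Rearranging, 9(x² + 16x) -7(y² + 8y) = -1031.
Complete the square in x and y: 9(x + 8)² -7(y + 4)² = -1031 + 576 - 112 = -567
Divide by -567: (y + 4)²/81 - (x + 8)²/63 = 1
Hyperbola, center (-8, -4), transverse axis vertical; a² = 81, b² = 63.
a = 9. Vertices at (h, k ± a).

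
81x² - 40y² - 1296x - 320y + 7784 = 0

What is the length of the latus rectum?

Rearranging, 81(x² - 16x) -40(y² + 8y) = -7784.
Complete the square in x and y: 81(x - 8)² -40(y + 4)² = -7784 + 5184 - 640 = -3240
Divide by -3240: (y + 4)²/81 - (x - 8)²/40 = 1
Hyperbola, center (8, -4), transverse axis vertical; a² = 81, b² = 40.
Latus rectum length = 2b²/a = 2·40/9 = 80/9.

80/9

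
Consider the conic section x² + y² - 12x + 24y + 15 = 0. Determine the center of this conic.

(6, -12)

(x² - 12x) + (y² + 24y) = -15
Complete the square: (x - 6)² + (y + 12)² = -15 + 36 + 144 = 165
So (x - 6)² + (y + 12)² = 165.
Circle centered at (6, -12) with r² = 165.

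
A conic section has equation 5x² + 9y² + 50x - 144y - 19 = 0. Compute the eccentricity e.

e = 2/3

Group the x- and y-terms: 5(x² + 10x) + 9(y² - 16y) = 19
5(x + 5)² + 9(y - 8)² = 19 + 125 + 576 = 720
Divide through by 720 to get (x + 5)²/144 + (y - 8)²/80 = 1.
Ellipse, center (-5, 8), major axis horizontal; a² = 144, b² = 80.
c² = a² - b² = 64, so c = 8.
e = c/a = 8/12 = 2/3.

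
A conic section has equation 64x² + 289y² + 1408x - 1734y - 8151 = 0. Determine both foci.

Group the x- and y-terms: 64(x² + 22x) + 289(y² - 6y) = 8151
Completing the square gives 64(x + 11)² + 289(y - 3)² = 8151 + 7744 + 2601 = 18496.
Divide by 18496: (x + 11)²/289 + (y - 3)²/64 = 1
Ellipse, center (-11, 3), major axis horizontal; a² = 289, b² = 64.
c² = a² - b² = 289 - 64 = 225, so c = 15.
Foci lie on the horizontal axis through the center: (h ± c, k).

(-26, 3) and (4, 3)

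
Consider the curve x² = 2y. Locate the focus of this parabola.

(0, 1/2)

Vertex (0, 0); 4p = 2 so p = 1/2. Opens up.
Focus is p units from the vertex along the axis: (h, k + p).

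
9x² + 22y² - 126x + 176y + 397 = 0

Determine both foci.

Rearranging, 9(x² - 14x) + 22(y² + 8y) = -397.
Completing the square gives 9(x - 7)² + 22(y + 4)² = -397 + 441 + 352 = 396.
Divide by 396: (x - 7)²/44 + (y + 4)²/18 = 1
Ellipse, center (7, -4), major axis horizontal; a² = 44, b² = 18.
c² = a² - b² = 44 - 18 = 26, so c = √26.
Foci lie on the horizontal axis through the center: (h ± c, k).

(7 - √26, -4) and (7 + √26, -4)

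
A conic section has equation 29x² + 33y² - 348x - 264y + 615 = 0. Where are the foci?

Rearranging, 29(x² - 12x) + 33(y² - 8y) = -615.
Completing the square gives 29(x - 6)² + 33(y - 4)² = -615 + 1044 + 528 = 957.
Divide through by 957 to get (x - 6)²/33 + (y - 4)²/29 = 1.
Ellipse, center (6, 4), major axis horizontal; a² = 33, b² = 29.
c² = a² - b² = 33 - 29 = 4, so c = 2.
Foci lie on the horizontal axis through the center: (h ± c, k).

(4, 4) and (8, 4)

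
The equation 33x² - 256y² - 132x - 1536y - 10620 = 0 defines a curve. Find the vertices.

(-14, -3) and (18, -3)

Group the x- and y-terms: 33(x² - 4x) -256(y² + 6y) = 10620
Complete the square in x and y: 33(x - 2)² -256(y + 3)² = 10620 + 132 - 2304 = 8448
Divide through by 8448 to get (x - 2)²/256 - (y + 3)²/33 = 1.
Hyperbola, center (2, -3), transverse axis horizontal; a² = 256, b² = 33.
a = 16. Vertices at (h ± a, k).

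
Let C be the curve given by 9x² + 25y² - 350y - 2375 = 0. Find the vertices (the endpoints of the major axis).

(-20, 7) and (20, 7)

Group: 9x² + 25(y² - 14y) = 2375
Complete the square in x and y: 9x² + 25(y - 7)² = 2375 + 0 + 1225 = 3600
Divide by 3600: x²/400 + (y - 7)²/144 = 1
Ellipse, center (0, 7), major axis horizontal; a² = 400, b² = 144.
a = 20. Vertices at (h ± a, k).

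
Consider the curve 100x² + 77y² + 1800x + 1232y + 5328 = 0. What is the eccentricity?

100(x² + 18x) + 77(y² + 16y) = -5328
Completing the square gives 100(x + 9)² + 77(y + 8)² = -5328 + 8100 + 4928 = 7700.
Divide through by 7700 to get (x + 9)²/77 + (y + 8)²/100 = 1.
Ellipse, center (-9, -8), major axis vertical; a² = 100, b² = 77.
c² = a² - b² = 23, so c = √23.
e = c/a = √23/10.

e = √23/10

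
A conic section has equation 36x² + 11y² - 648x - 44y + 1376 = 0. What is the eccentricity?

Rearranging, 36(x² - 18x) + 11(y² - 4y) = -1376.
Complete the square: 36(x - 9)² + 11(y - 2)² = -1376 + 2916 + 44 = 1584
Divide through by 1584 to get (x - 9)²/44 + (y - 2)²/144 = 1.
Ellipse, center (9, 2), major axis vertical; a² = 144, b² = 44.
c² = a² - b² = 100, so c = 10.
e = c/a = 10/12 = 5/6.

e = 5/6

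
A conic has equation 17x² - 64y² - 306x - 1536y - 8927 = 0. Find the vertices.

17(x² - 18x) -64(y² + 24y) = 8927
Complete the square: 17(x - 9)² -64(y + 12)² = 8927 + 1377 - 9216 = 1088
Divide by 1088: (x - 9)²/64 - (y + 12)²/17 = 1
Hyperbola, center (9, -12), transverse axis horizontal; a² = 64, b² = 17.
a = 8. Vertices at (h ± a, k).

(1, -12) and (17, -12)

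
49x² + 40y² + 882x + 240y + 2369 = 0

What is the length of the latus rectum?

80/7

Collect terms: 49(x² + 18x) + 40(y² + 6y) = -2369
Complete the square in x and y: 49(x + 9)² + 40(y + 3)² = -2369 + 3969 + 360 = 1960
Dividing both sides by 1960: (x + 9)²/40 + (y + 3)²/49 = 1
Ellipse, center (-9, -3), major axis vertical; a² = 49, b² = 40.
Latus rectum length = 2b²/a = 2·40/7 = 80/7.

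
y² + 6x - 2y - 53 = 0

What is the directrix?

x = 21/2

Only y is squared. Complete the square in y: (y - 1)² = -6(x - 9).
Vertex (9, 1); 4p = -6 so p = -3/2. Opens left.
Directrix is the vertical line x = h − p = 9 − (-3/2) = 21/2.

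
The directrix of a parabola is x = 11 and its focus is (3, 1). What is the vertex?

(7, 1)

The vertex is the midpoint between the focus and the directrix along the axis of symmetry.
Axis is horizontal (directrix is vertical). Vertex x-coordinate = (3 + 11)/2 = 7; y-coordinate = 1.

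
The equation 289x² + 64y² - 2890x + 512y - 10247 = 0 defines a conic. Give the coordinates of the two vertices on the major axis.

(5, -21) and (5, 13)

Rearranging, 289(x² - 10x) + 64(y² + 8y) = 10247.
289(x - 5)² + 64(y + 4)² = 10247 + 7225 + 1024 = 18496
Dividing both sides by 18496: (x - 5)²/64 + (y + 4)²/289 = 1
Ellipse, center (5, -4), major axis vertical; a² = 289, b² = 64.
a = 17. Vertices at (h, k ± a).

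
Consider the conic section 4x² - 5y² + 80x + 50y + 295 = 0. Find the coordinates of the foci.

(-10, 2) and (-10, 8)

4(x² + 20x) -5(y² - 10y) = -295
4(x + 10)² -5(y - 5)² = -295 + 400 - 125 = -20
Dividing both sides by -20: (y - 5)²/4 - (x + 10)²/5 = 1
Hyperbola, center (-10, 5), transverse axis vertical; a² = 4, b² = 5.
c² = a² + b² = 4 + 5 = 9, so c = 3.
Foci lie on the vertical axis through the center: (h, k ± c).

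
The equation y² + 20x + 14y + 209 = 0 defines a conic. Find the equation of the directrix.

x = -3

Only y is squared. Complete the square in y: (y + 7)² = -20(x + 8).
Vertex (-8, -7); 4p = -20 so p = -5. Opens left.
Directrix is the vertical line x = h − p = -8 − (-5) = -3.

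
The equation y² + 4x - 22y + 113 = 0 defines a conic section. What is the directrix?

x = 3

Only y is squared. Complete the square in y: (y - 11)² = -4(x - 2).
Vertex (2, 11); 4p = -4 so p = -1. Opens left.
Directrix is the vertical line x = h − p = 2 − (-1) = 3.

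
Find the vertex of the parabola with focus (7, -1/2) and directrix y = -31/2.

The vertex is the midpoint between the focus and the directrix along the axis of symmetry.
Axis is vertical (directrix is horizontal). Vertex y-coordinate = (-1/2 + (-31/2))/2 = -8; x-coordinate = 7.

(7, -8)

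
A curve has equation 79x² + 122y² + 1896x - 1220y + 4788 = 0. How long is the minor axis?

79(x² + 24x) + 122(y² - 10y) = -4788
Complete the square in x and y: 79(x + 12)² + 122(y - 5)² = -4788 + 11376 + 3050 = 9638
Dividing both sides by 9638: (x + 12)²/122 + (y - 5)²/79 = 1
Ellipse, center (-12, 5), major axis horizontal; a² = 122, b² = 79.
b² = 79 so b = √79; the minor axis has length 2b = 2√79.

2√79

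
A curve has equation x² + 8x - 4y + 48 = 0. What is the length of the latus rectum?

Only x is squared. Complete the square in x: (x + 4)² = 4(y - 8).
Vertex (-4, 8); 4p = 4 so p = 1. Opens up.
Latus rectum length = |4p| = 4.

4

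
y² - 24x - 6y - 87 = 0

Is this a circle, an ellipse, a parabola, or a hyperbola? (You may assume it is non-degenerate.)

No xy term. Coefficients of x² and y² are A = 0, C = 1.
Exactly one squared variable ⇒ parabola.

parabola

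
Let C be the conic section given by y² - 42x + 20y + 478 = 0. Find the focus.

Only y is squared. Complete the square in y: (y + 10)² = 42(x - 9).
Vertex (9, -10); 4p = 42 so p = 21/2. Opens right.
Focus is p units from the vertex along the axis: (h + p, k).

(39/2, -10)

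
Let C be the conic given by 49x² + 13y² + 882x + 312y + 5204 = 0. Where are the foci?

Rearranging, 49(x² + 18x) + 13(y² + 24y) = -5204.
Completing the square gives 49(x + 9)² + 13(y + 12)² = -5204 + 3969 + 1872 = 637.
Dividing both sides by 637: (x + 9)²/13 + (y + 12)²/49 = 1
Ellipse, center (-9, -12), major axis vertical; a² = 49, b² = 13.
c² = a² - b² = 49 - 13 = 36, so c = 6.
Foci lie on the vertical axis through the center: (h, k ± c).

(-9, -18) and (-9, -6)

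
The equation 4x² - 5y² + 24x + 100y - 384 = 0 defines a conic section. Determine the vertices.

4(x² + 6x) -5(y² - 20y) = 384
Complete the square in x and y: 4(x + 3)² -5(y - 10)² = 384 + 36 - 500 = -80
Dividing both sides by -80: (y - 10)²/16 - (x + 3)²/20 = 1
Hyperbola, center (-3, 10), transverse axis vertical; a² = 16, b² = 20.
a = 4. Vertices at (h, k ± a).

(-3, 6) and (-3, 14)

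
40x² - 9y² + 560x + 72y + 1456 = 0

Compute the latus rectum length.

80/3

Group the x- and y-terms: 40(x² + 14x) -9(y² - 8y) = -1456
Complete the square: 40(x + 7)² -9(y - 4)² = -1456 + 1960 - 144 = 360
Dividing both sides by 360: (x + 7)²/9 - (y - 4)²/40 = 1
Hyperbola, center (-7, 4), transverse axis horizontal; a² = 9, b² = 40.
Latus rectum length = 2b²/a = 2·40/3 = 80/3.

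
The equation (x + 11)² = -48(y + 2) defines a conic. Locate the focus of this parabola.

(-11, -14)

Vertex (-11, -2); 4p = -48 so p = -12. Opens down.
Focus is p units from the vertex along the axis: (h, k + p).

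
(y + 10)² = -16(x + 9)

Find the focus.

(-13, -10)

Vertex (-9, -10); 4p = -16 so p = -4. Opens left.
Focus is p units from the vertex along the axis: (h + p, k).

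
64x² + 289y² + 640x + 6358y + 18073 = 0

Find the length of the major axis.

34

Group the x- and y-terms: 64(x² + 10x) + 289(y² + 22y) = -18073
64(x + 5)² + 289(y + 11)² = -18073 + 1600 + 34969 = 18496
Divide by 18496: (x + 5)²/289 + (y + 11)²/64 = 1
Ellipse, center (-5, -11), major axis horizontal; a² = 289, b² = 64.
a² = 289 so a = 17; the major axis has length 2a = 34.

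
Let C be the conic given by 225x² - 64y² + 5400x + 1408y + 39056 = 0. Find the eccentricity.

Rearranging, 225(x² + 24x) -64(y² - 22y) = -39056.
Completing the square gives 225(x + 12)² -64(y - 11)² = -39056 + 32400 - 7744 = -14400.
Divide through by -14400 to get (y - 11)²/225 - (x + 12)²/64 = 1.
Hyperbola, center (-12, 11), transverse axis vertical; a² = 225, b² = 64.
c² = a² + b² = 289, so c = 17.
e = c/a = 17/15.

e = 17/15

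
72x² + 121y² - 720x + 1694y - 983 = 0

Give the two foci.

(-2, -7) and (12, -7)

Rearranging, 72(x² - 10x) + 121(y² + 14y) = 983.
72(x - 5)² + 121(y + 7)² = 983 + 1800 + 5929 = 8712
Divide by 8712: (x - 5)²/121 + (y + 7)²/72 = 1
Ellipse, center (5, -7), major axis horizontal; a² = 121, b² = 72.
c² = a² - b² = 121 - 72 = 49, so c = 7.
Foci lie on the horizontal axis through the center: (h ± c, k).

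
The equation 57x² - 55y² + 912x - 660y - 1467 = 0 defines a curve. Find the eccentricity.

Group the x- and y-terms: 57(x² + 16x) -55(y² + 12y) = 1467
Completing the square gives 57(x + 8)² -55(y + 6)² = 1467 + 3648 - 1980 = 3135.
Dividing both sides by 3135: (x + 8)²/55 - (y + 6)²/57 = 1
Hyperbola, center (-8, -6), transverse axis horizontal; a² = 55, b² = 57.
c² = a² + b² = 112, so c = 4√7.
e = c/a = 4√7/√55 = 4√385/55.

e = 4√385/55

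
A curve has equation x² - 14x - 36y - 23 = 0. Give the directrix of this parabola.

Only x is squared. Complete the square in x: (x - 7)² = 36(y + 2).
Vertex (7, -2); 4p = 36 so p = 9. Opens up.
Directrix is the horizontal line y = k − p = -2 − (9) = -11.

y = -11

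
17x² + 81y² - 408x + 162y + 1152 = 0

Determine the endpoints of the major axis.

(3, -1) and (21, -1)

Group: 17(x² - 24x) + 81(y² + 2y) = -1152
17(x - 12)² + 81(y + 1)² = -1152 + 2448 + 81 = 1377
Divide by 1377: (x - 12)²/81 + (y + 1)²/17 = 1
Ellipse, center (12, -1), major axis horizontal; a² = 81, b² = 17.
a = 9. Vertices at (h ± a, k).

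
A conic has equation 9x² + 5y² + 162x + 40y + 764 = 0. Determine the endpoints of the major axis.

Group the x- and y-terms: 9(x² + 18x) + 5(y² + 8y) = -764
9(x + 9)² + 5(y + 4)² = -764 + 729 + 80 = 45
Dividing both sides by 45: (x + 9)²/5 + (y + 4)²/9 = 1
Ellipse, center (-9, -4), major axis vertical; a² = 9, b² = 5.
a = 3. Vertices at (h, k ± a).

(-9, -7) and (-9, -1)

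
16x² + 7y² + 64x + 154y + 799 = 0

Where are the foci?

(-2, -14) and (-2, -8)

16(x² + 4x) + 7(y² + 22y) = -799
16(x + 2)² + 7(y + 11)² = -799 + 64 + 847 = 112
Dividing both sides by 112: (x + 2)²/7 + (y + 11)²/16 = 1
Ellipse, center (-2, -11), major axis vertical; a² = 16, b² = 7.
c² = a² - b² = 16 - 7 = 9, so c = 3.
Foci lie on the vertical axis through the center: (h, k ± c).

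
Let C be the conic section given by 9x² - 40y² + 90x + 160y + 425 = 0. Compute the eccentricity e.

Group: 9(x² + 10x) -40(y² - 4y) = -425
Completing the square gives 9(x + 5)² -40(y - 2)² = -425 + 225 - 160 = -360.
Divide through by -360 to get (y - 2)²/9 - (x + 5)²/40 = 1.
Hyperbola, center (-5, 2), transverse axis vertical; a² = 9, b² = 40.
c² = a² + b² = 49, so c = 7.
e = c/a = 7/3.

e = 7/3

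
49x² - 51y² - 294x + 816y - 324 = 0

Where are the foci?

49(x² - 6x) -51(y² - 16y) = 324
Complete the square in x and y: 49(x - 3)² -51(y - 8)² = 324 + 441 - 3264 = -2499
Divide by -2499: (y - 8)²/49 - (x - 3)²/51 = 1
Hyperbola, center (3, 8), transverse axis vertical; a² = 49, b² = 51.
c² = a² + b² = 49 + 51 = 100, so c = 10.
Foci lie on the vertical axis through the center: (h, k ± c).

(3, -2) and (3, 18)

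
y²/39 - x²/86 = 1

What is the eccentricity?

Center (0, 0). The positive term is the y-term, so the transverse axis is vertical; a² = 39, b² = 86.
c² = a² + b² = 125, so c = 5√5.
e = c/a = 5√5/√39 = 5√195/39.

e = 5√195/39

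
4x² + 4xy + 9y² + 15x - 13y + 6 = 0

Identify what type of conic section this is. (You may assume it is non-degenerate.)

A = 4, B = 4, C = 9.
Discriminant B² − 4AC = 4² − 4·4·9 = -128.
B² − 4AC < 0 ⇒ ellipse.

ellipse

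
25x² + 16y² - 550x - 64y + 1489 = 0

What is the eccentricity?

Rearranging, 25(x² - 22x) + 16(y² - 4y) = -1489.
Complete the square in x and y: 25(x - 11)² + 16(y - 2)² = -1489 + 3025 + 64 = 1600
Divide through by 1600 to get (x - 11)²/64 + (y - 2)²/100 = 1.
Ellipse, center (11, 2), major axis vertical; a² = 100, b² = 64.
c² = a² - b² = 36, so c = 6.
e = c/a = 6/10 = 3/5.

e = 3/5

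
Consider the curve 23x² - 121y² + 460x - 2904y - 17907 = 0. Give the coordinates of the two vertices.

(-21, -12) and (1, -12)

Group the x- and y-terms: 23(x² + 20x) -121(y² + 24y) = 17907
Completing the square gives 23(x + 10)² -121(y + 12)² = 17907 + 2300 - 17424 = 2783.
Divide through by 2783 to get (x + 10)²/121 - (y + 12)²/23 = 1.
Hyperbola, center (-10, -12), transverse axis horizontal; a² = 121, b² = 23.
a = 11. Vertices at (h ± a, k).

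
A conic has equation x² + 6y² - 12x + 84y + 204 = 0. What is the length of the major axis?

Group the x- and y-terms: (x² - 12x) + 6(y² + 14y) = -204
Complete the square: (x - 6)² + 6(y + 7)² = -204 + 36 + 294 = 126
Dividing both sides by 126: (x - 6)²/126 + (y + 7)²/21 = 1
Ellipse, center (6, -7), major axis horizontal; a² = 126, b² = 21.
a² = 126 so a = 3√14; the major axis has length 2a = 6√14.

6√14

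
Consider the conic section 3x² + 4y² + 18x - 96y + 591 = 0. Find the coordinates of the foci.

(-4, 12) and (-2, 12)

Group the x- and y-terms: 3(x² + 6x) + 4(y² - 24y) = -591
Complete the square: 3(x + 3)² + 4(y - 12)² = -591 + 27 + 576 = 12
Divide by 12: (x + 3)²/4 + (y - 12)²/3 = 1
Ellipse, center (-3, 12), major axis horizontal; a² = 4, b² = 3.
c² = a² - b² = 4 - 3 = 1, so c = 1.
Foci lie on the horizontal axis through the center: (h ± c, k).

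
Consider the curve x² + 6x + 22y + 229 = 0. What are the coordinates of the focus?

(-3, -31/2)

Only x is squared. Complete the square in x: (x + 3)² = -22(y + 10).
Vertex (-3, -10); 4p = -22 so p = -11/2. Opens down.
Focus is p units from the vertex along the axis: (h, k + p).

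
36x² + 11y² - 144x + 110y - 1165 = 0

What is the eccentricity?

Collect terms: 36(x² - 4x) + 11(y² + 10y) = 1165
36(x - 2)² + 11(y + 5)² = 1165 + 144 + 275 = 1584
Divide through by 1584 to get (x - 2)²/44 + (y + 5)²/144 = 1.
Ellipse, center (2, -5), major axis vertical; a² = 144, b² = 44.
c² = a² - b² = 100, so c = 10.
e = c/a = 10/12 = 5/6.

e = 5/6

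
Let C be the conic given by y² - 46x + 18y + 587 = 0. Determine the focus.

(45/2, -9)

Only y is squared. Complete the square in y: (y + 9)² = 46(x - 11).
Vertex (11, -9); 4p = 46 so p = 23/2. Opens right.
Focus is p units from the vertex along the axis: (h + p, k).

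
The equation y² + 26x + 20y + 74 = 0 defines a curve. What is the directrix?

x = 15/2

Only y is squared. Complete the square in y: (y + 10)² = -26(x - 1).
Vertex (1, -10); 4p = -26 so p = -13/2. Opens left.
Directrix is the vertical line x = h − p = 1 − (-13/2) = 15/2.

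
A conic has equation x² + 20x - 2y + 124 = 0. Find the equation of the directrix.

y = 23/2

Only x is squared. Complete the square in x: (x + 10)² = 2(y - 12).
Vertex (-10, 12); 4p = 2 so p = 1/2. Opens up.
Directrix is the horizontal line y = k − p = 12 − (1/2) = 23/2.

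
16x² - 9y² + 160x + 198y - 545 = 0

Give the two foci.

(-5, 6) and (-5, 16)

Group: 16(x² + 10x) -9(y² - 22y) = 545
Complete the square: 16(x + 5)² -9(y - 11)² = 545 + 400 - 1089 = -144
Divide by -144: (y - 11)²/16 - (x + 5)²/9 = 1
Hyperbola, center (-5, 11), transverse axis vertical; a² = 16, b² = 9.
c² = a² + b² = 16 + 9 = 25, so c = 5.
Foci lie on the vertical axis through the center: (h, k ± c).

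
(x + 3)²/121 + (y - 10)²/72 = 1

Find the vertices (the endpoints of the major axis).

Center (-3, 10). The larger denominator 121 sits under the x-term, so the major axis is horizontal; a² = 121, b² = 72.
a = 11. Vertices at (h ± a, k).

(-14, 10) and (8, 10)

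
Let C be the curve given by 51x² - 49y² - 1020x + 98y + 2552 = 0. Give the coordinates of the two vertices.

(3, 1) and (17, 1)

Group: 51(x² - 20x) -49(y² - 2y) = -2552
Complete the square in x and y: 51(x - 10)² -49(y - 1)² = -2552 + 5100 - 49 = 2499
Dividing both sides by 2499: (x - 10)²/49 - (y - 1)²/51 = 1
Hyperbola, center (10, 1), transverse axis horizontal; a² = 49, b² = 51.
a = 7. Vertices at (h ± a, k).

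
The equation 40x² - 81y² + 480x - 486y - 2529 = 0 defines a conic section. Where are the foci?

(-17, -3) and (5, -3)

40(x² + 12x) -81(y² + 6y) = 2529
40(x + 6)² -81(y + 3)² = 2529 + 1440 - 729 = 3240
Divide by 3240: (x + 6)²/81 - (y + 3)²/40 = 1
Hyperbola, center (-6, -3), transverse axis horizontal; a² = 81, b² = 40.
c² = a² + b² = 81 + 40 = 121, so c = 11.
Foci lie on the horizontal axis through the center: (h ± c, k).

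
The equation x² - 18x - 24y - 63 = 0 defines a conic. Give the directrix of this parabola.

Only x is squared. Complete the square in x: (x - 9)² = 24(y + 6).
Vertex (9, -6); 4p = 24 so p = 6. Opens up.
Directrix is the horizontal line y = k − p = -6 − (6) = -12.

y = -12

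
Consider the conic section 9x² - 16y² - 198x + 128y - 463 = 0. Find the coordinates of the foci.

Group the x- and y-terms: 9(x² - 22x) -16(y² - 8y) = 463
Complete the square: 9(x - 11)² -16(y - 4)² = 463 + 1089 - 256 = 1296
Dividing both sides by 1296: (x - 11)²/144 - (y - 4)²/81 = 1
Hyperbola, center (11, 4), transverse axis horizontal; a² = 144, b² = 81.
c² = a² + b² = 144 + 81 = 225, so c = 15.
Foci lie on the horizontal axis through the center: (h ± c, k).

(-4, 4) and (26, 4)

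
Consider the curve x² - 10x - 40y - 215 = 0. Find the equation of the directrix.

y = -16

Only x is squared. Complete the square in x: (x - 5)² = 40(y + 6).
Vertex (5, -6); 4p = 40 so p = 10. Opens up.
Directrix is the horizontal line y = k − p = -6 − (10) = -16.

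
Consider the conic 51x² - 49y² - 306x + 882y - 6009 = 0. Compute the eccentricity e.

e = 10/7

Group: 51(x² - 6x) -49(y² - 18y) = 6009
Complete the square: 51(x - 3)² -49(y - 9)² = 6009 + 459 - 3969 = 2499
Divide through by 2499 to get (x - 3)²/49 - (y - 9)²/51 = 1.
Hyperbola, center (3, 9), transverse axis horizontal; a² = 49, b² = 51.
c² = a² + b² = 100, so c = 10.
e = c/a = 10/7.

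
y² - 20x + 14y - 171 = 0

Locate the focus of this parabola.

(-6, -7)

Only y is squared. Complete the square in y: (y + 7)² = 20(x + 11).
Vertex (-11, -7); 4p = 20 so p = 5. Opens right.
Focus is p units from the vertex along the axis: (h + p, k).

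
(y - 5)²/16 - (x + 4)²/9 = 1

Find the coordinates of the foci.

(-4, 0) and (-4, 10)

Center (-4, 5). The positive term is the y-term, so the transverse axis is vertical; a² = 16, b² = 9.
c² = a² + b² = 16 + 9 = 25, so c = 5.
Foci lie on the vertical axis through the center: (h, k ± c).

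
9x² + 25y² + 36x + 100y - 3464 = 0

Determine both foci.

Collect terms: 9(x² + 4x) + 25(y² + 4y) = 3464
Complete the square: 9(x + 2)² + 25(y + 2)² = 3464 + 36 + 100 = 3600
Divide by 3600: (x + 2)²/400 + (y + 2)²/144 = 1
Ellipse, center (-2, -2), major axis horizontal; a² = 400, b² = 144.
c² = a² - b² = 400 - 144 = 256, so c = 16.
Foci lie on the horizontal axis through the center: (h ± c, k).

(-18, -2) and (14, -2)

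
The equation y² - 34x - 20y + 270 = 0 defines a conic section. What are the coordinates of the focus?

(27/2, 10)

Only y is squared. Complete the square in y: (y - 10)² = 34(x - 5).
Vertex (5, 10); 4p = 34 so p = 17/2. Opens right.
Focus is p units from the vertex along the axis: (h + p, k).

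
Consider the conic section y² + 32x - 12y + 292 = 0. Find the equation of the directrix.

x = 0

Only y is squared. Complete the square in y: (y - 6)² = -32(x + 8).
Vertex (-8, 6); 4p = -32 so p = -8. Opens left.
Directrix is the vertical line x = h − p = -8 − (-8) = 0.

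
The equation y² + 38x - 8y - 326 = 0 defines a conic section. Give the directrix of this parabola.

Only y is squared. Complete the square in y: (y - 4)² = -38(x - 9).
Vertex (9, 4); 4p = -38 so p = -19/2. Opens left.
Directrix is the vertical line x = h − p = 9 − (-19/2) = 37/2.

x = 37/2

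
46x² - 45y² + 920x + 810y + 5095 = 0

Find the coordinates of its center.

(-10, 9)

Group: 46(x² + 20x) -45(y² - 18y) = -5095
46(x + 10)² -45(y - 9)² = -5095 + 4600 - 3645 = -4140
Divide by -4140: (y - 9)²/92 - (x + 10)²/90 = 1
Hyperbola with center (-10, 9).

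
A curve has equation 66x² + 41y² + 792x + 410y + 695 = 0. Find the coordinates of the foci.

(-6, -10) and (-6, 0)

Collect terms: 66(x² + 12x) + 41(y² + 10y) = -695
Complete the square: 66(x + 6)² + 41(y + 5)² = -695 + 2376 + 1025 = 2706
Divide through by 2706 to get (x + 6)²/41 + (y + 5)²/66 = 1.
Ellipse, center (-6, -5), major axis vertical; a² = 66, b² = 41.
c² = a² - b² = 66 - 41 = 25, so c = 5.
Foci lie on the vertical axis through the center: (h, k ± c).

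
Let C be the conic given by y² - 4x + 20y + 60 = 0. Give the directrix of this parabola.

x = -11

Only y is squared. Complete the square in y: (y + 10)² = 4(x + 10).
Vertex (-10, -10); 4p = 4 so p = 1. Opens right.
Directrix is the vertical line x = h − p = -10 − (1) = -11.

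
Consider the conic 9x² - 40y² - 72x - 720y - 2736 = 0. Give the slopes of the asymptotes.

Group the x- and y-terms: 9(x² - 8x) -40(y² + 18y) = 2736
Complete the square: 9(x - 4)² -40(y + 9)² = 2736 + 144 - 3240 = -360
Divide by -360: (y + 9)²/9 - (x - 4)²/40 = 1
Hyperbola, center (4, -9), transverse axis vertical; a² = 9, b² = 40.
For a vertical hyperbola the asymptotes have slope ±a/b.
Here that is ±3/2√10 = ±3√10/20.

3√10/20 and -3√10/20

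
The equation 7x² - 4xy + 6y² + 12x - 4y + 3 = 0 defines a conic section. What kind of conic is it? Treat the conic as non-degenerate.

ellipse

A = 7, B = -4, C = 6.
Discriminant B² − 4AC = (-4)² − 4·7·6 = -152.
B² − 4AC < 0 ⇒ ellipse.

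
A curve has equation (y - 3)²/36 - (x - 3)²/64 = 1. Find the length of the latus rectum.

64/3

Center (3, 3). The positive term is the y-term, so the transverse axis is vertical; a² = 36, b² = 64.
Latus rectum length = 2b²/a = 2·64/6 = 64/3.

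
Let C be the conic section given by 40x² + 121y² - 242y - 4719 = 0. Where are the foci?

40x² + 121(y² - 2y) = 4719
40x² + 121(y - 1)² = 4719 + 0 + 121 = 4840
Divide by 4840: x²/121 + (y - 1)²/40 = 1
Ellipse, center (0, 1), major axis horizontal; a² = 121, b² = 40.
c² = a² - b² = 121 - 40 = 81, so c = 9.
Foci lie on the horizontal axis through the center: (h ± c, k).

(-9, 1) and (9, 1)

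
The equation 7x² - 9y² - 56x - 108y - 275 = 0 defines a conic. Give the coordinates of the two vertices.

(1, -6) and (7, -6)

Group: 7(x² - 8x) -9(y² + 12y) = 275
Complete the square in x and y: 7(x - 4)² -9(y + 6)² = 275 + 112 - 324 = 63
Divide through by 63 to get (x - 4)²/9 - (y + 6)²/7 = 1.
Hyperbola, center (4, -6), transverse axis horizontal; a² = 9, b² = 7.
a = 3. Vertices at (h ± a, k).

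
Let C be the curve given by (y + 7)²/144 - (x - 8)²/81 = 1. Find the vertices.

Center (8, -7). The positive term is the y-term, so the transverse axis is vertical; a² = 144, b² = 81.
a = 12. Vertices at (h, k ± a).

(8, -19) and (8, 5)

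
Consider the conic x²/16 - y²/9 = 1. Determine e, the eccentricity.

Center (0, 0). The positive term is the x-term, so the transverse axis is horizontal; a² = 16, b² = 9.
c² = a² + b² = 25, so c = 5.
e = c/a = 5/4.

e = 5/4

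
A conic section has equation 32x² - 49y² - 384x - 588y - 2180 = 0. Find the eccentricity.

Rearranging, 32(x² - 12x) -49(y² + 12y) = 2180.
Complete the square in x and y: 32(x - 6)² -49(y + 6)² = 2180 + 1152 - 1764 = 1568
Divide through by 1568 to get (x - 6)²/49 - (y + 6)²/32 = 1.
Hyperbola, center (6, -6), transverse axis horizontal; a² = 49, b² = 32.
c² = a² + b² = 81, so c = 9.
e = c/a = 9/7.

e = 9/7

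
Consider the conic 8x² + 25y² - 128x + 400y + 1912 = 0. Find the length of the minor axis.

4√2

Group the x- and y-terms: 8(x² - 16x) + 25(y² + 16y) = -1912
8(x - 8)² + 25(y + 8)² = -1912 + 512 + 1600 = 200
Dividing both sides by 200: (x - 8)²/25 + (y + 8)²/8 = 1
Ellipse, center (8, -8), major axis horizontal; a² = 25, b² = 8.
b² = 8 so b = 2√2; the minor axis has length 2b = 4√2.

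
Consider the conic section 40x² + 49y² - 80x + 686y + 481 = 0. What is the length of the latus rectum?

Rearranging, 40(x² - 2x) + 49(y² + 14y) = -481.
Complete the square in x and y: 40(x - 1)² + 49(y + 7)² = -481 + 40 + 2401 = 1960
Divide by 1960: (x - 1)²/49 + (y + 7)²/40 = 1
Ellipse, center (1, -7), major axis horizontal; a² = 49, b² = 40.
Latus rectum length = 2b²/a = 2·40/7 = 80/7.

80/7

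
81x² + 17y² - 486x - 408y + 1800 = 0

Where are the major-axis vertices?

Group the x- and y-terms: 81(x² - 6x) + 17(y² - 24y) = -1800
Completing the square gives 81(x - 3)² + 17(y - 12)² = -1800 + 729 + 2448 = 1377.
Dividing both sides by 1377: (x - 3)²/17 + (y - 12)²/81 = 1
Ellipse, center (3, 12), major axis vertical; a² = 81, b² = 17.
a = 9. Vertices at (h, k ± a).

(3, 3) and (3, 21)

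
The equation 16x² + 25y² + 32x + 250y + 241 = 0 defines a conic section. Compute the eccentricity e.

Collect terms: 16(x² + 2x) + 25(y² + 10y) = -241
Complete the square: 16(x + 1)² + 25(y + 5)² = -241 + 16 + 625 = 400
Dividing both sides by 400: (x + 1)²/25 + (y + 5)²/16 = 1
Ellipse, center (-1, -5), major axis horizontal; a² = 25, b² = 16.
c² = a² - b² = 9, so c = 3.
e = c/a = 3/5.

e = 3/5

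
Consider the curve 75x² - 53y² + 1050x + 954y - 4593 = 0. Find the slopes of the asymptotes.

Group the x- and y-terms: 75(x² + 14x) -53(y² - 18y) = 4593
Complete the square in x and y: 75(x + 7)² -53(y - 9)² = 4593 + 3675 - 4293 = 3975
Divide by 3975: (x + 7)²/53 - (y - 9)²/75 = 1
Hyperbola, center (-7, 9), transverse axis horizontal; a² = 53, b² = 75.
For a horizontal hyperbola the asymptotes have slope ±b/a.
Here that is ±5√3/√53 = ±5√159/53.

5√159/53 and -5√159/53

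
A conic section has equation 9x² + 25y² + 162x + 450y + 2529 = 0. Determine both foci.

Collect terms: 9(x² + 18x) + 25(y² + 18y) = -2529
Completing the square gives 9(x + 9)² + 25(y + 9)² = -2529 + 729 + 2025 = 225.
Divide by 225: (x + 9)²/25 + (y + 9)²/9 = 1
Ellipse, center (-9, -9), major axis horizontal; a² = 25, b² = 9.
c² = a² - b² = 25 - 9 = 16, so c = 4.
Foci lie on the horizontal axis through the center: (h ± c, k).

(-13, -9) and (-5, -9)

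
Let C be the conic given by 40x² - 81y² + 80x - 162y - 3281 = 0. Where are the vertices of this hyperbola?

Group the x- and y-terms: 40(x² + 2x) -81(y² + 2y) = 3281
Complete the square in x and y: 40(x + 1)² -81(y + 1)² = 3281 + 40 - 81 = 3240
Divide through by 3240 to get (x + 1)²/81 - (y + 1)²/40 = 1.
Hyperbola, center (-1, -1), transverse axis horizontal; a² = 81, b² = 40.
a = 9. Vertices at (h ± a, k).

(-10, -1) and (8, -1)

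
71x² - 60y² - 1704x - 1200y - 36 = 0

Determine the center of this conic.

71(x² - 24x) -60(y² + 20y) = 36
Complete the square in x and y: 71(x - 12)² -60(y + 10)² = 36 + 10224 - 6000 = 4260
Dividing both sides by 4260: (x - 12)²/60 - (y + 10)²/71 = 1
Hyperbola with center (12, -10).

(12, -10)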